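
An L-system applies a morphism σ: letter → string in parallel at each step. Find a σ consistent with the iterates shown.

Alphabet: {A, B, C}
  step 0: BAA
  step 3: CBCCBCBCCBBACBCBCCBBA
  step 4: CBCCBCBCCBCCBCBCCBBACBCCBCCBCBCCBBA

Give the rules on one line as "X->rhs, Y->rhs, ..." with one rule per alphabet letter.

A->BBA, B->C, C->CB

  step 3 ⇒ step 4: CBCCBCBCCBBACBCBCCBBA ⇒ CB·C·CB·CB·C·CB·C·CB·CB·C·C·BBA·CB·C·CB·C·CB·CB·C·C·BBA
    A ↦ BBA
    B ↦ C
    C ↦ CB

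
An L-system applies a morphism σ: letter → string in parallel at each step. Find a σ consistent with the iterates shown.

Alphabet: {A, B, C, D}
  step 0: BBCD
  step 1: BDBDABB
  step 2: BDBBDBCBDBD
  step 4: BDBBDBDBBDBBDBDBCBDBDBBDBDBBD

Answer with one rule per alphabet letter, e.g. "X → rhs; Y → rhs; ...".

A->C, B->BD, C->AB, D->B

  step 1 ⇒ step 2: BDBDABB ⇒ BD·B·BD·B·C·BD·BD
    A ↦ C
    B ↦ BD
    D ↦ B
  step 0 ⇒ step 1: BBCD ⇒ BD·BD·AB·B
    C ↦ AB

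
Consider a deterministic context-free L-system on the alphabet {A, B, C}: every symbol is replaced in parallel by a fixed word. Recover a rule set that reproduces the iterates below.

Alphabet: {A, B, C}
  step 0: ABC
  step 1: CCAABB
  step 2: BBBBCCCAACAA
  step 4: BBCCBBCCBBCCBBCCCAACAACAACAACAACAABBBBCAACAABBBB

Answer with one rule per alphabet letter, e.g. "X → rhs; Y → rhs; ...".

  step 1 ⇒ step 2: CCAABB ⇒ BB·BB·C·C·CAA·CAA
    A ↦ C
    B ↦ CAA
    C ↦ BB

A->C, B->CAA, C->BB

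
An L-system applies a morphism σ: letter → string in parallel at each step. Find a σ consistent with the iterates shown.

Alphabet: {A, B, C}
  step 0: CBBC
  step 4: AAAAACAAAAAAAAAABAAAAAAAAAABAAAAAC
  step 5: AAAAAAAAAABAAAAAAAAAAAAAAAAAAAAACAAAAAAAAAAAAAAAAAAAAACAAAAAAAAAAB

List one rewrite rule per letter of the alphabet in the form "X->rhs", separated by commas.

A->AA, B->AC, C->B

  step 4 ⇒ step 5: AAAAACAAAAAAAAAABAAAAAAAAAABAAAAAC ⇒ AA·AA·AA·AA·AA·B·AA·AA·AA·AA·AA·AA·AA·AA·AA·AA·AC·AA·AA·AA·AA·AA·AA·AA·AA·AA·AA·AC·AA·AA·AA·AA·AA·B
    A ↦ AA
    B ↦ AC
    C ↦ B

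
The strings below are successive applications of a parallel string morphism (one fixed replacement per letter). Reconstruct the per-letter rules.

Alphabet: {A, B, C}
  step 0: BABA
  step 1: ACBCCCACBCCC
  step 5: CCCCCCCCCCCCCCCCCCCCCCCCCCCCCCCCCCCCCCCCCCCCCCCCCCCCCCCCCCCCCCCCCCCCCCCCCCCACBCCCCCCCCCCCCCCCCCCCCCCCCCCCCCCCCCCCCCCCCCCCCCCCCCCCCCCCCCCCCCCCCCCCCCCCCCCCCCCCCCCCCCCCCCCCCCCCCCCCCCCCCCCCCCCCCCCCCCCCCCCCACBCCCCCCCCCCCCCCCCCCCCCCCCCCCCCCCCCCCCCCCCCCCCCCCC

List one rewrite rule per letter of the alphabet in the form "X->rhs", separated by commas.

A->CCC, B->ACB, C->CC

  step 0 ⇒ step 1: BABA ⇒ ACB·CCC·ACB·CCC
    A ↦ CCC
    B ↦ ACB
    C ↦ CC  (constrained at step 1)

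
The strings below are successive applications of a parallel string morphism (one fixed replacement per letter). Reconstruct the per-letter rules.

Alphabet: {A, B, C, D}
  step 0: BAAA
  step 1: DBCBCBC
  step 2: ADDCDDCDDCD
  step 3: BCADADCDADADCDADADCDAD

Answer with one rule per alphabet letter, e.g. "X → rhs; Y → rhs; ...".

  step 2 ⇒ step 3: ADDCDDCDDCD ⇒ BC·AD·AD·CD·AD·AD·CD·AD·AD·CD·AD
    A ↦ BC
    C ↦ CD
    D ↦ AD
  step 0 ⇒ step 1: BAAA ⇒ D·BC·BC·BC
    B ↦ D

A->BC, B->D, C->CD, D->AD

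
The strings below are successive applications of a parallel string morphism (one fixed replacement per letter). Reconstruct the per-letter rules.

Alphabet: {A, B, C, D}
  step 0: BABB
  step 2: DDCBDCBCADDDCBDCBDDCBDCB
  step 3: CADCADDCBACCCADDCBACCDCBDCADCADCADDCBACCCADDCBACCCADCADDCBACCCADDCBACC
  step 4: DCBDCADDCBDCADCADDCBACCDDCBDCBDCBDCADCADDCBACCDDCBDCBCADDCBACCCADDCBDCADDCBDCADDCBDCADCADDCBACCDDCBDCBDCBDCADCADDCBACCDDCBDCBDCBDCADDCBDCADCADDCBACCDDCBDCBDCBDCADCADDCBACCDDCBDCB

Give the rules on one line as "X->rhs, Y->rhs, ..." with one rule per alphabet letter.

  step 3 ⇒ step 4: CADCADDCBACCCADDCBACCDCBDCADCADCADDCBACCCADDCBACCCADCADDCBACCCADDCBACC ⇒ DCB·D·CAD·DCB·D·CAD·CAD·DCB·ACC·D·DCB·DCB·DCB·D·CAD·CAD·DCB·ACC·D·DCB·DCB·CAD·DCB·ACC·CAD·DCB·D·CAD·DCB·D·CAD·DCB·D·CAD·CAD·DCB·ACC·D·DCB·DCB·DCB·D·CAD·CAD·DCB·ACC·D·DCB·DCB·DCB·D·CAD·DCB·D·CAD·CAD·DCB·ACC·D·DCB·DCB·DCB·D·CAD·CAD·DCB·ACC·D·DCB·DCB
    A ↦ D
    B ↦ ACC
    C ↦ DCB
    D ↦ CAD

A->D, B->ACC, C->DCB, D->CAD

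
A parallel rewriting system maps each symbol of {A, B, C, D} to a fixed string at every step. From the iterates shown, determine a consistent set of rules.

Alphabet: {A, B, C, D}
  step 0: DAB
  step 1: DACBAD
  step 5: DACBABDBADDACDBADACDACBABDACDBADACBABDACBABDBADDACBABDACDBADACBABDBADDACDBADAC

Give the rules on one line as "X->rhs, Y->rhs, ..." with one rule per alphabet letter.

A->BA, B->D, C->B, D->DAC

  step 0 ⇒ step 1: DAB ⇒ DAC·BA·D
    A ↦ BA
    B ↦ D
    D ↦ DAC
    C ↦ B  (constrained at step 1)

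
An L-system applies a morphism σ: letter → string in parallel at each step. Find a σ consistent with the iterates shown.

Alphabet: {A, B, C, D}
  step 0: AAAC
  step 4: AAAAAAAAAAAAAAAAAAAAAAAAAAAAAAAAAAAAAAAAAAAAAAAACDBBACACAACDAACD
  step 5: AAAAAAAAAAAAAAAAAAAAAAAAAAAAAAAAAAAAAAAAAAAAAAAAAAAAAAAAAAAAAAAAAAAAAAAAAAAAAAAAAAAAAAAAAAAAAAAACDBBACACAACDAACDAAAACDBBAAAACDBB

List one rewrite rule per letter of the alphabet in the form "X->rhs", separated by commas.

A->AA, B->AC, C->CD, D->BB

  step 4 ⇒ step 5: AAAAAAAAAAAAAAAAAAAAAAAAAAAAAAAAAAAAAAAAAAAAAAAACDBBACACAACDAACD ⇒ AA·AA·AA·AA·AA·AA·AA·AA·AA·AA·AA·AA·AA·AA·AA·AA·AA·AA·AA·AA·AA·AA·AA·AA·AA·AA·AA·AA·AA·AA·AA·AA·AA·AA·AA·AA·AA·AA·AA·AA·AA·AA·AA·AA·AA·AA·AA·AA·CD·BB·AC·AC·AA·CD·AA·CD·AA·AA·CD·BB·AA·AA·CD·BB
    A ↦ AA
    B ↦ AC
    C ↦ CD
    D ↦ BB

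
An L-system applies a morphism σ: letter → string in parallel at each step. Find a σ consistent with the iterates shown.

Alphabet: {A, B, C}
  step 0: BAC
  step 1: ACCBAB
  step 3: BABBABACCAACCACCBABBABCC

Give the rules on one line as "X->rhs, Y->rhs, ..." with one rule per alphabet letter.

  step 0 ⇒ step 1: BAC ⇒ A·CC·BAB
    A ↦ CC
    B ↦ A
    C ↦ BAB

A->CC, B->A, C->BAB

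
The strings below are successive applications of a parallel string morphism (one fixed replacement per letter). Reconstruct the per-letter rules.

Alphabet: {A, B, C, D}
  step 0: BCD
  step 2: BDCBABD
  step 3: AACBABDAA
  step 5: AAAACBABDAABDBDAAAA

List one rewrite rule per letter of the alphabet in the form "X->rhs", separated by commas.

  step 2 ⇒ step 3: BDCBABD ⇒ A·A·CB·A·BD·A·A
    A ↦ BD
    B ↦ A
    C ↦ CB
    D ↦ A

A->BD, B->A, C->CB, D->A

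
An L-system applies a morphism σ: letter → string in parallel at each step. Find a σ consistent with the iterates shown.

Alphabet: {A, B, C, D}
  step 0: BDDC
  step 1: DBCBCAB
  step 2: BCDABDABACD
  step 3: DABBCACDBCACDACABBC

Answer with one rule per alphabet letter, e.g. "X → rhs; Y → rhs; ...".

A->AC, B->D, C->AB, D->BC

  step 2 ⇒ step 3: BCDABDABACD ⇒ D·AB·BC·AC·D·BC·AC·D·AC·AB·BC
    A ↦ AC
    B ↦ D
    C ↦ AB
    D ↦ BC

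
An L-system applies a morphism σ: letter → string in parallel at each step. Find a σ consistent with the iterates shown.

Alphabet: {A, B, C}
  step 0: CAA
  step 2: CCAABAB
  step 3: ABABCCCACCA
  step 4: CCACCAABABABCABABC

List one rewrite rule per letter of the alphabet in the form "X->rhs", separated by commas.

A->C, B->CA, C->AB

  step 3 ⇒ step 4: ABABCCCACCA ⇒ C·CA·C·CA·AB·AB·AB·C·AB·AB·C
    A ↦ C
    B ↦ CA
    C ↦ AB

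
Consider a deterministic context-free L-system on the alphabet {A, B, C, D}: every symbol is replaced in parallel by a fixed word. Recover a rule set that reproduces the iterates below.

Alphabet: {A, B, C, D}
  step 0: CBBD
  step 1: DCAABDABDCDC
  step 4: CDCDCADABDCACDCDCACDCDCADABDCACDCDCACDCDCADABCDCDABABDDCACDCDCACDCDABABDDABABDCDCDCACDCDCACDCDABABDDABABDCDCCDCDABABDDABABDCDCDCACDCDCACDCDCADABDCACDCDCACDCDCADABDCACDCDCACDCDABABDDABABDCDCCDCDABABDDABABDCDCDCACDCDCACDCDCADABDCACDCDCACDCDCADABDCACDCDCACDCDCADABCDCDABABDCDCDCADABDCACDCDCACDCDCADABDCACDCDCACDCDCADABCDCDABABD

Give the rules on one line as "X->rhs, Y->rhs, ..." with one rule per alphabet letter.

A->DAB, B->ABD, C->DCA, D->CDC

  step 0 ⇒ step 1: CBBD ⇒ DCA·ABD·ABD·CDC
    B ↦ ABD
    C ↦ DCA
    D ↦ CDC
    A ↦ DAB  (constrained at step 1)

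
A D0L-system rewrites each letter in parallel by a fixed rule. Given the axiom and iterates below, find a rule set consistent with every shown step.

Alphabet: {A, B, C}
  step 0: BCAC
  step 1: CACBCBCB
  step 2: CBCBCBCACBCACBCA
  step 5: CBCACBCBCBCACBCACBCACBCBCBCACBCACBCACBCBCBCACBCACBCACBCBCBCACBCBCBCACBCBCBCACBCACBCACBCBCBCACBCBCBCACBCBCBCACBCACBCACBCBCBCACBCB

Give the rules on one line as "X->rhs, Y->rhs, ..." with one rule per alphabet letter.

  step 1 ⇒ step 2: CACBCBCB ⇒ CB·CB·CB·CA·CB·CA·CB·CA
    A ↦ CB
    B ↦ CA
    C ↦ CB

A->CB, B->CA, C->CB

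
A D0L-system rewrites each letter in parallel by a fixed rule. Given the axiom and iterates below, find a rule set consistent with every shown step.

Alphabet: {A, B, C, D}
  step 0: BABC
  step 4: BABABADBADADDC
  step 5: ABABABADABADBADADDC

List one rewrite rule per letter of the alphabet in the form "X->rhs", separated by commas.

A->B, B->A, C->DC, D->AD

  step 4 ⇒ step 5: BABABADBADADDC ⇒ A·B·A·B·A·B·AD·A·B·AD·B·AD·AD·DC
    A ↦ B
    B ↦ A
    C ↦ DC
    D ↦ AD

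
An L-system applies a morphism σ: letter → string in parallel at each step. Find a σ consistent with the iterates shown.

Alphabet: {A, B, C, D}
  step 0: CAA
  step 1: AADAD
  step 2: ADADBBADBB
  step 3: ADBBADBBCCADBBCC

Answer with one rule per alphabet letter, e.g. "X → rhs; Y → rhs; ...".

A->AD, B->C, C->A, D->BB

  step 2 ⇒ step 3: ADADBBADBB ⇒ AD·BB·AD·BB·C·C·AD·BB·C·C
    A ↦ AD
    B ↦ C
    D ↦ BB
  step 0 ⇒ step 1: CAA ⇒ A·AD·AD
    C ↦ A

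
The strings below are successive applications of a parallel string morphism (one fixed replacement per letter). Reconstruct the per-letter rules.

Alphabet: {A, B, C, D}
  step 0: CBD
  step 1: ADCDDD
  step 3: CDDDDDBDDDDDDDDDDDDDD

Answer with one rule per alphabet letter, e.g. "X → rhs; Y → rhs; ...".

  step 0 ⇒ step 1: CBD ⇒ AD·CD·DD
    B ↦ CD
    C ↦ AD
    D ↦ DD
    A ↦ B  (constrained at step 1)

A->B, B->CD, C->AD, D->DD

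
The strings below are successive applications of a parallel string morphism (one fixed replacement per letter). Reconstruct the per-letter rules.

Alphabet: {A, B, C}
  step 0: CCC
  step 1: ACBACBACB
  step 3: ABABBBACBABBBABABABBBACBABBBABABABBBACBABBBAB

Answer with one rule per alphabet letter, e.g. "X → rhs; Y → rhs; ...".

A->BB, B->AB, C->ACB

  step 0 ⇒ step 1: CCC ⇒ ACB·ACB·ACB
    C ↦ ACB
    A ↦ BB  (constrained at step 1)
    B ↦ AB  (constrained at step 1)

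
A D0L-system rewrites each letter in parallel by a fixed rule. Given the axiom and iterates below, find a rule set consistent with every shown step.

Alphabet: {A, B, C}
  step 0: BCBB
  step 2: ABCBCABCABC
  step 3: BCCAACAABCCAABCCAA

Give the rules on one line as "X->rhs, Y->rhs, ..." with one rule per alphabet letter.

A->BC, B->CA, C->A

  step 2 ⇒ step 3: ABCBCABCABC ⇒ BC·CA·A·CA·A·BC·CA·A·BC·CA·A
    A ↦ BC
    B ↦ CA
    C ↦ A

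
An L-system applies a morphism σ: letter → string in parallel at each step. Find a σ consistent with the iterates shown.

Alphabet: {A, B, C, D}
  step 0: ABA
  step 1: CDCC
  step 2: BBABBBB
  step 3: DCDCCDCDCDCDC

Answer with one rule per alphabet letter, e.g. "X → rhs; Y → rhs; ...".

  step 2 ⇒ step 3: BBABBBB ⇒ DC·DC·C·DC·DC·DC·DC
    A ↦ C
    B ↦ DC
  step 1 ⇒ step 2: CDCC ⇒ BB·A·BB·BB
    C ↦ BB
  step 1 ⇒ step 2: CDCC ⇒ BB·A·BB·BB
    D ↦ A

A->C, B->DC, C->BB, D->A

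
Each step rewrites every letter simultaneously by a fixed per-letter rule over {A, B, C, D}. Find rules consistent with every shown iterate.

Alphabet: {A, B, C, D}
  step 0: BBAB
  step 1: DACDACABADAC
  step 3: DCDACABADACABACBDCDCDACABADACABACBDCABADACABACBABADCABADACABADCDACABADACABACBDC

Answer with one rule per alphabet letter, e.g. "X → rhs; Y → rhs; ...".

A->ABA, B->DAC, C->DC, D->CB

  step 0 ⇒ step 1: BBAB ⇒ DAC·DAC·ABA·DAC
    A ↦ ABA
    B ↦ DAC
    C ↦ DC  (constrained at step 1)
    D ↦ CB  (constrained at step 1)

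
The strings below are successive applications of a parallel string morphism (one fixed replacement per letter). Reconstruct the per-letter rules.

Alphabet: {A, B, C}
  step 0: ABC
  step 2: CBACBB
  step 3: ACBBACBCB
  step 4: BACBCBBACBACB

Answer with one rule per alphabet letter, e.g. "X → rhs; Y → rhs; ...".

A->B, B->CB, C->A

  step 3 ⇒ step 4: ACBBACBCB ⇒ B·A·CB·CB·B·A·CB·A·CB
    A ↦ B
    B ↦ CB
    C ↦ A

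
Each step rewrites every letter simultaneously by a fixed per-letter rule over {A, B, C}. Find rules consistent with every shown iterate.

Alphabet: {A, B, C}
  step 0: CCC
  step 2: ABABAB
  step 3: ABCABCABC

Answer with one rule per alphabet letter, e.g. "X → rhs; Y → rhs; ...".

  step 2 ⇒ step 3: ABABAB ⇒ AB·C·AB·C·AB·C
    A ↦ AB
    B ↦ C
    C ↦ A  (constrained at step 0)

A->AB, B->C, C->A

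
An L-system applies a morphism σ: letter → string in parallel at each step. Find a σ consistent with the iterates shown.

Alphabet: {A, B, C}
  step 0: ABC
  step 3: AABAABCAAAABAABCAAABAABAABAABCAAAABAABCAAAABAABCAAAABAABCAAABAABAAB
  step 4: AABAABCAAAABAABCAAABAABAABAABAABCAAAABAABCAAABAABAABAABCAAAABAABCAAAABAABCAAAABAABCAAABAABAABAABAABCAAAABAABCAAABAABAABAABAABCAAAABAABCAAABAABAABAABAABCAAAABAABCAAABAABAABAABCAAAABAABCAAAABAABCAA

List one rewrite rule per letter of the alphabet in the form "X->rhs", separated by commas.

  step 3 ⇒ step 4: AABAABCAAAABAABCAAABAABAABAABCAAAABAABCAAAABAABCAAAABAABCAAABAABAAB ⇒ AAB·AAB·CAA·AAB·AAB·CAA·AB·AAB·AAB·AAB·AAB·CAA·AAB·AAB·CAA·AB·AAB·AAB·AAB·CAA·AAB·AAB·CAA·AAB·AAB·CAA·AAB·AAB·CAA·AB·AAB·AAB·AAB·AAB·CAA·AAB·AAB·CAA·AB·AAB·AAB·AAB·AAB·CAA·AAB·AAB·CAA·AB·AAB·AAB·AAB·AAB·CAA·AAB·AAB·CAA·AB·AAB·AAB·AAB·CAA·AAB·AAB·CAA·AAB·AAB·CAA
    A ↦ AAB
    B ↦ CAA
    C ↦ AB

A->AAB, B->CAA, C->AB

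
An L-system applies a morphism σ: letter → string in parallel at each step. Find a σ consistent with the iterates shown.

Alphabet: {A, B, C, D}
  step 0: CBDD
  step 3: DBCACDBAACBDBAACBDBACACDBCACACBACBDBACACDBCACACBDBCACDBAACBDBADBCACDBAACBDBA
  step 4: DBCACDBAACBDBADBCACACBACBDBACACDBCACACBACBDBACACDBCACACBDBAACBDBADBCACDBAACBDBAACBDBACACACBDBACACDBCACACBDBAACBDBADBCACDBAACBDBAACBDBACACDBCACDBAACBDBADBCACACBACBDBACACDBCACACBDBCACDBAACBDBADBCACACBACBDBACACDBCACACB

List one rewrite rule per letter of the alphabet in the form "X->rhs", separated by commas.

A->ACB, B->CAC, C->DBA, D->DB

  step 3 ⇒ step 4: DBCACDBAACBDBAACBDBACACDBCACACBACBDBACACDBCACACBDBCACDBAACBDBADBCACDBAACBDBA ⇒ DB·CAC·DBA·ACB·DBA·DB·CAC·ACB·ACB·DBA·CAC·DB·CAC·ACB·ACB·DBA·CAC·DB·CAC·ACB·DBA·ACB·DBA·DB·CAC·DBA·ACB·DBA·ACB·DBA·CAC·ACB·DBA·CAC·DB·CAC·ACB·DBA·ACB·DBA·DB·CAC·DBA·ACB·DBA·ACB·DBA·CAC·DB·CAC·DBA·ACB·DBA·DB·CAC·ACB·ACB·DBA·CAC·DB·CAC·ACB·DB·CAC·DBA·ACB·DBA·DB·CAC·ACB·ACB·DBA·CAC·DB·CAC·ACB
    A ↦ ACB
    B ↦ CAC
    C ↦ DBA
    D ↦ DB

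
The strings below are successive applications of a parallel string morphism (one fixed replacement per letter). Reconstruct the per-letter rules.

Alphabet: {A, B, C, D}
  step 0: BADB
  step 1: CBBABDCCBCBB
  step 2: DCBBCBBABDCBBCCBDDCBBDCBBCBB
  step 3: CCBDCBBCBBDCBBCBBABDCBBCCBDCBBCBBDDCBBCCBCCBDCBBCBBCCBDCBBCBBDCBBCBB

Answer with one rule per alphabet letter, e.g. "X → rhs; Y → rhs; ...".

A->ABD, B->CBB, C->D, D->CCB

  step 2 ⇒ step 3: DCBBCBBABDCBBCCBDDCBBDCBBCBB ⇒ CCB·D·CBB·CBB·D·CBB·CBB·ABD·CBB·CCB·D·CBB·CBB·D·D·CBB·CCB·CCB·D·CBB·CBB·CCB·D·CBB·CBB·D·CBB·CBB
    A ↦ ABD
    B ↦ CBB
    C ↦ D
    D ↦ CCB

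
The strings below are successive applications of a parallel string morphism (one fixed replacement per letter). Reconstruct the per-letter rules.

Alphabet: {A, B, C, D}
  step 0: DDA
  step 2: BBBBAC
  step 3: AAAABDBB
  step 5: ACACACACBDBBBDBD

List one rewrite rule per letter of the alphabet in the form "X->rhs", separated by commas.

  step 2 ⇒ step 3: BBBBAC ⇒ A·A·A·A·BD·BB
    A ↦ BD
    B ↦ A
    C ↦ BB
    D ↦ C  (constrained at step 0)

A->BD, B->A, C->BB, D->C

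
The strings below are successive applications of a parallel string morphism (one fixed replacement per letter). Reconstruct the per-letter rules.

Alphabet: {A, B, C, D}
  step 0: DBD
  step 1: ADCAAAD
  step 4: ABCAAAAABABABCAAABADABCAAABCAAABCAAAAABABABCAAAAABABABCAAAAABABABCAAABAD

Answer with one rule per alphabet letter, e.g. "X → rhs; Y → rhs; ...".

  step 0 ⇒ step 1: DBD ⇒ AD·CAA·AD
    B ↦ CAA
    D ↦ AD
    A ↦ AB  (constrained at step 1)
    C ↦ AA  (constrained at step 1)

A->AB, B->CAA, C->AA, D->AD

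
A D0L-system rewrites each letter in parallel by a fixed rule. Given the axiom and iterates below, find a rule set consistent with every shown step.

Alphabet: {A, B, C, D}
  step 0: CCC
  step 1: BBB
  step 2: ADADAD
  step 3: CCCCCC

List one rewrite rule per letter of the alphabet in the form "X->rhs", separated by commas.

A->C, B->AD, C->B, D->C

  step 2 ⇒ step 3: ADADAD ⇒ C·C·C·C·C·C
    A ↦ C
    D ↦ C
  step 1 ⇒ step 2: BBB ⇒ AD·AD·AD
    B ↦ AD
  step 0 ⇒ step 1: CCC ⇒ B·B·B
    C ↦ B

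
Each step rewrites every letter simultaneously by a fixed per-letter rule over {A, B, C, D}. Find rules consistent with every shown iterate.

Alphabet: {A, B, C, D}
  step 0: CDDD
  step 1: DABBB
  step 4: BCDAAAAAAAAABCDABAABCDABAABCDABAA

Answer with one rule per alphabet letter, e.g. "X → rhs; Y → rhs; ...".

  step 0 ⇒ step 1: CDDD ⇒ DA·B·B·B
    C ↦ DA
    D ↦ B
    A ↦ AA  (constrained at step 1)
    B ↦ BC  (constrained at step 1)

A->AA, B->BC, C->DA, D->B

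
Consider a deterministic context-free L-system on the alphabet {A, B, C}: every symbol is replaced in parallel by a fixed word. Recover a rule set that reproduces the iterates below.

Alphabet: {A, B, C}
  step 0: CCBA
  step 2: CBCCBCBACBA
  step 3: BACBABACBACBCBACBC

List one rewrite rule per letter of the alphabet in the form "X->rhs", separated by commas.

A->BC, B->C, C->BA

  step 2 ⇒ step 3: CBCCBCBACBA ⇒ BA·C·BA·BA·C·BA·C·BC·BA·C·BC
    A ↦ BC
    B ↦ C
    C ↦ BA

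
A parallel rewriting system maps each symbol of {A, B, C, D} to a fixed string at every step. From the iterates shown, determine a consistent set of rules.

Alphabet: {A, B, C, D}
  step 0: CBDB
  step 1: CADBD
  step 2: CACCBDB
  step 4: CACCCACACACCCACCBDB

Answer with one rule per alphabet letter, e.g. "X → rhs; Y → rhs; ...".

A->CC, B->D, C->CA, D->B

  step 1 ⇒ step 2: CADBD ⇒ CA·CC·B·D·B
    A ↦ CC
    B ↦ D
    C ↦ CA
    D ↦ B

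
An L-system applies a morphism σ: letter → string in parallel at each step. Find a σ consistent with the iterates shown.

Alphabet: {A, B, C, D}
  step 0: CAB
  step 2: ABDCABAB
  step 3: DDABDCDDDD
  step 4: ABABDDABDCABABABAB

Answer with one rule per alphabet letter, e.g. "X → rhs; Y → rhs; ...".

A->D, B->D, C->DC, D->AB

  step 3 ⇒ step 4: DDABDCDDDD ⇒ AB·AB·D·D·AB·DC·AB·AB·AB·AB
    A ↦ D
    B ↦ D
    C ↦ DC
    D ↦ AB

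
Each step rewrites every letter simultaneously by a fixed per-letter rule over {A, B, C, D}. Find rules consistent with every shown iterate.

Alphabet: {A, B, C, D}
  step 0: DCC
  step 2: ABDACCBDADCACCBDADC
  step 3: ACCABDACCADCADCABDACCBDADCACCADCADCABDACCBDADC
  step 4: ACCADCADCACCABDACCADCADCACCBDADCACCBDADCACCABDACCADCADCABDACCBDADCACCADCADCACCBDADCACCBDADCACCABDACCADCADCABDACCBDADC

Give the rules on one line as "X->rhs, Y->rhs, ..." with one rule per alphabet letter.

A->ACC, B->A, C->ADC, D->BD

  step 3 ⇒ step 4: ACCABDACCADCADCABDACCBDADCACCADCADCABDACCBDADC ⇒ ACC·ADC·ADC·ACC·A·BD·ACC·ADC·ADC·ACC·BD·ADC·ACC·BD·ADC·ACC·A·BD·ACC·ADC·ADC·A·BD·ACC·BD·ADC·ACC·ADC·ADC·ACC·BD·ADC·ACC·BD·ADC·ACC·A·BD·ACC·ADC·ADC·A·BD·ACC·BD·ADC
    A ↦ ACC
    B ↦ A
    C ↦ ADC
    D ↦ BD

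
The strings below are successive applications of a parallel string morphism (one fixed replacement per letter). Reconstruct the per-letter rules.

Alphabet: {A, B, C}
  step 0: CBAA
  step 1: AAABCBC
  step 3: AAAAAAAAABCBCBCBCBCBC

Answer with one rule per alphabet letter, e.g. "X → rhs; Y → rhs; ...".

A->BC, B->A, C->AA

  step 0 ⇒ step 1: CBAA ⇒ AA·A·BC·BC
    A ↦ BC
    B ↦ A
    C ↦ AA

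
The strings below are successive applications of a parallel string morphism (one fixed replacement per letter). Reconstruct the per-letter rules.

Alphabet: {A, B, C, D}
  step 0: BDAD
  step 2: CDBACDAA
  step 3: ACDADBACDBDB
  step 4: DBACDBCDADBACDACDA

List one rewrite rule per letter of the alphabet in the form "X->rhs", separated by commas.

A->DB, B->DA, C->A, D->C

  step 3 ⇒ step 4: ACDADBACDBDB ⇒ DB·A·C·DB·C·DA·DB·A·C·DA·C·DA
    A ↦ DB
    B ↦ DA
    C ↦ A
    D ↦ C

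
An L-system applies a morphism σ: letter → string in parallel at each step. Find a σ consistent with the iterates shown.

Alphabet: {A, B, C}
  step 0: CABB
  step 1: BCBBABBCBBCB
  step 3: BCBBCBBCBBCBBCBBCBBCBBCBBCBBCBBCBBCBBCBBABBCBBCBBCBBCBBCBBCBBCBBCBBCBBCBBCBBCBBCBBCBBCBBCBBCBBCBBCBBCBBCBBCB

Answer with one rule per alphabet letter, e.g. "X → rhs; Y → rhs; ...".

  step 0 ⇒ step 1: CABB ⇒ BCB·BAB·BCB·BCB
    A ↦ BAB
    B ↦ BCB
    C ↦ BCB

A->BAB, B->BCB, C->BCB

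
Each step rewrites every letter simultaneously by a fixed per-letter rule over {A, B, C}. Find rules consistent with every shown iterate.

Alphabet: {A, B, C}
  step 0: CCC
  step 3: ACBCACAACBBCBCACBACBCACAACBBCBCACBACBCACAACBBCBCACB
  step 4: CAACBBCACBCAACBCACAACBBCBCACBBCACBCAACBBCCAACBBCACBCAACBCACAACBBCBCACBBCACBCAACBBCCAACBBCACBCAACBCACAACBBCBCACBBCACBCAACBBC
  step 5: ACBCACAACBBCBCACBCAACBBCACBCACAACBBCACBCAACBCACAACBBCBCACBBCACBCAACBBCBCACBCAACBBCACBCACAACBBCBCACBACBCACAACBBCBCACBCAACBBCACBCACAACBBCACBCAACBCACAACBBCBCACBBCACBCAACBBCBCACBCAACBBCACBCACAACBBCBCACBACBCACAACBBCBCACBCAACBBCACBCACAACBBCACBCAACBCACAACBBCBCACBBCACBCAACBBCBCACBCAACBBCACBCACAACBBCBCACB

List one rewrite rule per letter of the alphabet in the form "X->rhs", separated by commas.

  step 4 ⇒ step 5: CAACBBCACBCAACBCACAACBBCBCACBBCACBCAACBBCCAACBBCACBCAACBCACAACBBCBCACBBCACBCAACBBCCAACBBCACBCAACBCACAACBBCBCACBBCACBCAACBBC ⇒ ACB·CA·CA·ACB·BC·BC·ACB·CA·ACB·BC·ACB·CA·CA·ACB·BC·ACB·CA·ACB·CA·CA·ACB·BC·BC·ACB·BC·ACB·CA·ACB·BC·BC·ACB·CA·ACB·BC·ACB·CA·CA·ACB·BC·BC·ACB·ACB·CA·CA·ACB·BC·BC·ACB·CA·ACB·BC·ACB·CA·CA·ACB·BC·ACB·CA·ACB·CA·CA·ACB·BC·BC·ACB·BC·ACB·CA·ACB·BC·BC·ACB·CA·ACB·BC·ACB·CA·CA·ACB·BC·BC·ACB·ACB·CA·CA·ACB·BC·BC·ACB·CA·ACB·BC·ACB·CA·CA·ACB·BC·ACB·CA·ACB·CA·CA·ACB·BC·BC·ACB·BC·ACB·CA·ACB·BC·BC·ACB·CA·ACB·BC·ACB·CA·CA·ACB·BC·BC·ACB
    A ↦ CA
    B ↦ BC
    C ↦ ACB

A->CA, B->BC, C->ACB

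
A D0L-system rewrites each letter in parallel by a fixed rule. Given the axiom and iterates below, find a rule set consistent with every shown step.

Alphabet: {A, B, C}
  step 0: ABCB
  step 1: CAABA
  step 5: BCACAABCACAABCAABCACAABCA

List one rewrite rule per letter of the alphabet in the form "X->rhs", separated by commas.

A->CA, B->A, C->B

  step 0 ⇒ step 1: ABCB ⇒ CA·A·B·A
    A ↦ CA
    B ↦ A
    C ↦ B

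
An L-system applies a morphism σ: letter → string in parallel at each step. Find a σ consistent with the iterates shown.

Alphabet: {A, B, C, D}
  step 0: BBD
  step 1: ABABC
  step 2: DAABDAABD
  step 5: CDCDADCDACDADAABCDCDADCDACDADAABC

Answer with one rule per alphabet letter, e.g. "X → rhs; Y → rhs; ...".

  step 1 ⇒ step 2: ABABC ⇒ DA·AB·DA·AB·D
    A ↦ DA
    B ↦ AB
    C ↦ D
  step 0 ⇒ step 1: BBD ⇒ AB·AB·C
    D ↦ C

A->DA, B->AB, C->D, D->C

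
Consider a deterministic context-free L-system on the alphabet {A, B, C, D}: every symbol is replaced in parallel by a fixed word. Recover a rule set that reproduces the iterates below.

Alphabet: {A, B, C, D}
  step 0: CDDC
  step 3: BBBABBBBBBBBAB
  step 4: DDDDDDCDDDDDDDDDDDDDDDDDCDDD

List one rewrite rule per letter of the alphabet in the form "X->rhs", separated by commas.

A->CD, B->DD, C->BA, D->B

  step 3 ⇒ step 4: BBBABBBBBBBBAB ⇒ DD·DD·DD·CD·DD·DD·DD·DD·DD·DD·DD·DD·CD·DD
    A ↦ CD
    B ↦ DD
    C ↦ BA  (constrained at step 0)
    D ↦ B  (constrained at step 0)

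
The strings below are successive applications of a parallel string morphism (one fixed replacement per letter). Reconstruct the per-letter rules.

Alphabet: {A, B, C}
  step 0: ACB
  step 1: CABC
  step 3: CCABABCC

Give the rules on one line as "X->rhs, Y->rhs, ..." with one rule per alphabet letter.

  step 0 ⇒ step 1: ACB ⇒ C·AB·C
    A ↦ C
    B ↦ C
    C ↦ AB

A->C, B->C, C->AB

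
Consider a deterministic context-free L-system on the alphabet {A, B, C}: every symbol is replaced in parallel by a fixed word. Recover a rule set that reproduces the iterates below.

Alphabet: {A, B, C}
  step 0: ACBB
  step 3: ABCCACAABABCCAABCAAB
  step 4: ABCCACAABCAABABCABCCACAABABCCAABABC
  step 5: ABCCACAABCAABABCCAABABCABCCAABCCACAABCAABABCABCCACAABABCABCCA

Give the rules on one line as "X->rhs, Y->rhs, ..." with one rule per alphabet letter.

  step 4 ⇒ step 5: ABCCACAABCAABABCABCCACAABABCCAABABC ⇒ AB·C·CA·CA·AB·CA·AB·AB·C·CA·AB·AB·C·AB·C·CA·AB·C·CA·CA·AB·CA·AB·AB·C·AB·C·CA·CA·AB·AB·C·AB·C·CA
    A ↦ AB
    B ↦ C
    C ↦ CA

A->AB, B->C, C->CA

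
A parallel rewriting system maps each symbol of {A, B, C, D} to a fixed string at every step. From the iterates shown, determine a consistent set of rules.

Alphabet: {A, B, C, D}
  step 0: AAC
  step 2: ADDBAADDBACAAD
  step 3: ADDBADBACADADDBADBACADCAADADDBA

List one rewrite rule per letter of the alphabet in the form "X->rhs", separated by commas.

  step 2 ⇒ step 3: ADDBAADDBACAAD ⇒ AD·DBA·DBA·C·AD·AD·DBA·DBA·C·AD·CA·AD·AD·DBA
    A ↦ AD
    B ↦ C
    C ↦ CA
    D ↦ DBA

A->AD, B->C, C->CA, D->DBA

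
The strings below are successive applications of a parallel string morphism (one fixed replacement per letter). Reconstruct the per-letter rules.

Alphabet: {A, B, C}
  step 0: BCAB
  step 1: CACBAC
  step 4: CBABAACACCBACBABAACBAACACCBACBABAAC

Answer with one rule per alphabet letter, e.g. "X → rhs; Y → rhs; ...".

  step 0 ⇒ step 1: BCAB ⇒ C·AC·BA·C
    A ↦ BA
    B ↦ C
    C ↦ AC

A->BA, B->C, C->AC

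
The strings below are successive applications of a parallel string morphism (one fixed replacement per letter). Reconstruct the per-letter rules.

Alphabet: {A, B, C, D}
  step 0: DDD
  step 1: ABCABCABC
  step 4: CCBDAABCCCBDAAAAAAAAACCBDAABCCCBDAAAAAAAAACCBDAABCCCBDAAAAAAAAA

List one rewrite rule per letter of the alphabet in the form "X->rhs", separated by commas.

A->C, B->BDA, C->AA, D->ABC

  step 0 ⇒ step 1: DDD ⇒ ABC·ABC·ABC
    D ↦ ABC
    A ↦ C  (constrained at step 1)
    B ↦ BDA  (constrained at step 1)
    C ↦ AA  (constrained at step 1)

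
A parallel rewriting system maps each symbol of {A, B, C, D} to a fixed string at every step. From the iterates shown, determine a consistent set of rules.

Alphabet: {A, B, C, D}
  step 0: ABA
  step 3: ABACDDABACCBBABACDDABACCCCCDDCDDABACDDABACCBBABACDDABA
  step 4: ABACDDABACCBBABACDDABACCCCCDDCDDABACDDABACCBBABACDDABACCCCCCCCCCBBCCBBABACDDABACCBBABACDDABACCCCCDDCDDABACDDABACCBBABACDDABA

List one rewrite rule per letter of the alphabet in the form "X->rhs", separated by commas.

  step 3 ⇒ step 4: ABACDDABACCBBABACDDABACCCCCDDCDDABACDDABACCBBABACDDABA ⇒ ABA·CDD·ABA·CC·B·B·ABA·CDD·ABA·CC·CC·CDD·CDD·ABA·CDD·ABA·CC·B·B·ABA·CDD·ABA·CC·CC·CC·CC·CC·B·B·CC·B·B·ABA·CDD·ABA·CC·B·B·ABA·CDD·ABA·CC·CC·CDD·CDD·ABA·CDD·ABA·CC·B·B·ABA·CDD·ABA
    A ↦ ABA
    B ↦ CDD
    C ↦ CC
    D ↦ B

A->ABA, B->CDD, C->CC, D->B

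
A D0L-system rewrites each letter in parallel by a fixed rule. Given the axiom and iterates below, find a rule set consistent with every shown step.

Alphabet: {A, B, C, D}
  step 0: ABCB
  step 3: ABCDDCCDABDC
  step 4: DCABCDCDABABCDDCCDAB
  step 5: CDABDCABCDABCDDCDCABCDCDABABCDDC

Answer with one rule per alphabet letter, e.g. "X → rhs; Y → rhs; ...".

A->D, B->C, C->AB, D->CD

  step 4 ⇒ step 5: DCABCDCDABABCDDCCDAB ⇒ CD·AB·D·C·AB·CD·AB·CD·D·C·D·C·AB·CD·CD·AB·AB·CD·D·C
    A ↦ D
    B ↦ C
    C ↦ AB
    D ↦ CD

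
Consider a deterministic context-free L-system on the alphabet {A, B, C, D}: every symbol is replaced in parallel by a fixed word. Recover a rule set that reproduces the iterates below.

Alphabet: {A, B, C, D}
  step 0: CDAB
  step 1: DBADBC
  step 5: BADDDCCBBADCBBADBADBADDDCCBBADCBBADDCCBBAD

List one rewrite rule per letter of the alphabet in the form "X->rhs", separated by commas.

  step 0 ⇒ step 1: CDAB ⇒ D·BAD·B·C
    A ↦ B
    B ↦ C
    C ↦ D
    D ↦ BAD

A->B, B->C, C->D, D->BAD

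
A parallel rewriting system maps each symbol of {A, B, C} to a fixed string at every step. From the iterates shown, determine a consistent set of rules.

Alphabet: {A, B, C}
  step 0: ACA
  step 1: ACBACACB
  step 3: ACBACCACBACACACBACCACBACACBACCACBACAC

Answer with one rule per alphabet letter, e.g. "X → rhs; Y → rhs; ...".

  step 0 ⇒ step 1: ACA ⇒ ACB·AC·ACB
    A ↦ ACB
    C ↦ AC
    B ↦ C  (constrained at step 1)

A->ACB, B->C, C->AC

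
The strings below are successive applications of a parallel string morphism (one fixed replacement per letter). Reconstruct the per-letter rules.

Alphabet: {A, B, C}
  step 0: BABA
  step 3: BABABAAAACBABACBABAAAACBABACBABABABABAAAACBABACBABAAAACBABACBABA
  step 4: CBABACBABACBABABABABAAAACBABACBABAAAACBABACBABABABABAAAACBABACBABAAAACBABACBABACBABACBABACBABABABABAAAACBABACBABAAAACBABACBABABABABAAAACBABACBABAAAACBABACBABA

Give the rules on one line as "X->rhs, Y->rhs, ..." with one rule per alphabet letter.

  step 3 ⇒ step 4: BABABAAAACBABACBABAAAACBABACBABABABABAAAACBABACBABAAAACBABACBABA ⇒ CBA·BA·CBA·BA·CBA·BA·BA·BA·BA·AAA·CBA·BA·CBA·BA·AAA·CBA·BA·CBA·BA·BA·BA·BA·AAA·CBA·BA·CBA·BA·AAA·CBA·BA·CBA·BA·CBA·BA·CBA·BA·CBA·BA·BA·BA·BA·AAA·CBA·BA·CBA·BA·AAA·CBA·BA·CBA·BA·BA·BA·BA·AAA·CBA·BA·CBA·BA·AAA·CBA·BA·CBA·BA
    A ↦ BA
    B ↦ CBA
    C ↦ AAA

A->BA, B->CBA, C->AAA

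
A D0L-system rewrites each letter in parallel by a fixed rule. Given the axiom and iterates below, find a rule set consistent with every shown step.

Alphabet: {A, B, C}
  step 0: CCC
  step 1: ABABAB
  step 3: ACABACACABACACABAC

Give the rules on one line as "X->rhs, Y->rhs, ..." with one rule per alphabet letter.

  step 0 ⇒ step 1: CCC ⇒ AB·AB·AB
    C ↦ AB
    A ↦ AC  (constrained at step 1)
    B ↦ A  (constrained at step 1)

A->AC, B->A, C->AB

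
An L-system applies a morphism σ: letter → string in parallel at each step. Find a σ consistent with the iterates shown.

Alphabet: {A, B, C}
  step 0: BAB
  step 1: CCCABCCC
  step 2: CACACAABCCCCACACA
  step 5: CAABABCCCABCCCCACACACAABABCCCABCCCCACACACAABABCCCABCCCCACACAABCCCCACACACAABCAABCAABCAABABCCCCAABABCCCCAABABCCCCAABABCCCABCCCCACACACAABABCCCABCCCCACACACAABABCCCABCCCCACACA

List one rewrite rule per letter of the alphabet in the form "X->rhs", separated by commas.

A->AB, B->CCC, C->CA

  step 1 ⇒ step 2: CCCABCCC ⇒ CA·CA·CA·AB·CCC·CA·CA·CA
    A ↦ AB
    B ↦ CCC
    C ↦ CA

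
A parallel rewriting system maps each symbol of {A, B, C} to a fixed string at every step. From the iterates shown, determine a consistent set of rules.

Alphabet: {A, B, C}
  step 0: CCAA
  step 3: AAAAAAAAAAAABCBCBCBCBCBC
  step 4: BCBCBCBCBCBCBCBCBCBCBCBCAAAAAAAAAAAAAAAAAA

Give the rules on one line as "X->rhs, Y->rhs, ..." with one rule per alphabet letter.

  step 3 ⇒ step 4: AAAAAAAAAAAABCBCBCBCBCBC ⇒ BC·BC·BC·BC·BC·BC·BC·BC·BC·BC·BC·BC·A·AA·A·AA·A·AA·A·AA·A·AA·A·AA
    A ↦ BC
    B ↦ A
    C ↦ AA

A->BC, B->A, C->AA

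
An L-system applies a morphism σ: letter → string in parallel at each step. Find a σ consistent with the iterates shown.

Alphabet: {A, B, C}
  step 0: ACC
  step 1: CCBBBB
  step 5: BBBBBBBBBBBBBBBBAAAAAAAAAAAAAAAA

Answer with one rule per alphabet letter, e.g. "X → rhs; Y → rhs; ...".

  step 0 ⇒ step 1: ACC ⇒ CC·BB·BB
    A ↦ CC
    C ↦ BB
    B ↦ A  (constrained at step 1)

A->CC, B->A, C->BB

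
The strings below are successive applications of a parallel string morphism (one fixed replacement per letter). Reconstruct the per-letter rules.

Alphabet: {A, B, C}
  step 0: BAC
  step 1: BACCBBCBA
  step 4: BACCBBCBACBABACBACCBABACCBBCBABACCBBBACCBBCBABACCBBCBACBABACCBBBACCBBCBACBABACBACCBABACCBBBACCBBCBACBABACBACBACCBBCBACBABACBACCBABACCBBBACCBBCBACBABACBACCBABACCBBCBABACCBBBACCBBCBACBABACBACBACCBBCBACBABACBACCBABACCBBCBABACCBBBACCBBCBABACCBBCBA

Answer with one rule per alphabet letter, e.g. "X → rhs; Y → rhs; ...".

A->CBB, B->BAC, C->CBA

  step 0 ⇒ step 1: BAC ⇒ BAC·CBB·CBA
    A ↦ CBB
    B ↦ BAC
    C ↦ CBA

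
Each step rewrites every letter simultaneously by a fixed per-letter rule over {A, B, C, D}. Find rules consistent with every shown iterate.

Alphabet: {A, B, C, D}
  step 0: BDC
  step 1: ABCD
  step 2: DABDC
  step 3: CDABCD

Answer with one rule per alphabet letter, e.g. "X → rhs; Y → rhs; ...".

A->D, B->AB, C->D, D->C

  step 2 ⇒ step 3: DABDC ⇒ C·D·AB·C·D
    A ↦ D
    B ↦ AB
    C ↦ D
    D ↦ C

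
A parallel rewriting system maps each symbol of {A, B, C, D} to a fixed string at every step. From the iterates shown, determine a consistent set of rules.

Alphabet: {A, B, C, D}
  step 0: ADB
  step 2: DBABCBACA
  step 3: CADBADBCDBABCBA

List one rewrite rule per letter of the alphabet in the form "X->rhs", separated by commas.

  step 2 ⇒ step 3: DBABCBACA ⇒ CA·D·BA·D·BC·D·BA·BC·BA
    A ↦ BA
    B ↦ D
    C ↦ BC
    D ↦ CA

A->BA, B->D, C->BC, D->CA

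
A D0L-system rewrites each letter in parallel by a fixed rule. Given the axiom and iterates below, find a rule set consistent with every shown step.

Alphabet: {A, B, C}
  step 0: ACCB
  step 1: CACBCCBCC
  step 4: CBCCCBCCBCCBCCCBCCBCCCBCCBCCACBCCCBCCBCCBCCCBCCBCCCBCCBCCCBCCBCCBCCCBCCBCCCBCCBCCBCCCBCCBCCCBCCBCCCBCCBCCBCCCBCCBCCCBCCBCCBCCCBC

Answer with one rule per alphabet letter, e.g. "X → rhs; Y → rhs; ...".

  step 0 ⇒ step 1: ACCB ⇒ CA·CBC·CBC·C
    A ↦ CA
    B ↦ C
    C ↦ CBC

A->CA, B->C, C->CBC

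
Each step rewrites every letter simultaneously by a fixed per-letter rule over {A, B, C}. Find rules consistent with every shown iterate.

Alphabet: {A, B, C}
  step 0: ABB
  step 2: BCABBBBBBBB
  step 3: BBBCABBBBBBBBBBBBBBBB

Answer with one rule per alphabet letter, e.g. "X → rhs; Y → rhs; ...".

A->CA, B->BB, C->B

  step 2 ⇒ step 3: BCABBBBBBBB ⇒ BB·B·CA·BB·BB·BB·BB·BB·BB·BB·BB
    A ↦ CA
    B ↦ BB
    C ↦ B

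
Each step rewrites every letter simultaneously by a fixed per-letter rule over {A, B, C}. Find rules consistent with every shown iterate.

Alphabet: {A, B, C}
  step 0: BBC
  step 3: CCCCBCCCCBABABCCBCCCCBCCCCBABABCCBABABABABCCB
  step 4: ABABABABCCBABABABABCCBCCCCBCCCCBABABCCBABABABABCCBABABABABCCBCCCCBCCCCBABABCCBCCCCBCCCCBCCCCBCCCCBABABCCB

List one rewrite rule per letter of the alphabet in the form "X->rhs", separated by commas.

  step 3 ⇒ step 4: CCCCBCCCCBABABCCBCCCCBCCCCBABABCCBABABABABCCB ⇒ AB·AB·AB·AB·CCB·AB·AB·AB·AB·CCB·CC·CCB·CC·CCB·AB·AB·CCB·AB·AB·AB·AB·CCB·AB·AB·AB·AB·CCB·CC·CCB·CC·CCB·AB·AB·CCB·CC·CCB·CC·CCB·CC·CCB·CC·CCB·AB·AB·CCB
    A ↦ CC
    B ↦ CCB
    C ↦ AB

A->CC, B->CCB, C->AB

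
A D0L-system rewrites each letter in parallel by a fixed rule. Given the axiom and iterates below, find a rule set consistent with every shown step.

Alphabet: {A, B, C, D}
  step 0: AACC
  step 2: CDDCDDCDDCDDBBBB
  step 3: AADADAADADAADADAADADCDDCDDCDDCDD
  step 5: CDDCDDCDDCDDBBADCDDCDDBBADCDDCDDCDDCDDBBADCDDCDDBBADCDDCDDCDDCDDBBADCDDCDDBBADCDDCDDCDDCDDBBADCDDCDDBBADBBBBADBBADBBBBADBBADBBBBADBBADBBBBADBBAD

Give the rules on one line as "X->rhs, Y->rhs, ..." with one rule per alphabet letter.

  step 2 ⇒ step 3: CDDCDDCDDCDDBBBB ⇒ A·AD·AD·A·AD·AD·A·AD·AD·A·AD·AD·CDD·CDD·CDD·CDD
    B ↦ CDD
    C ↦ A
    D ↦ AD
    A ↦ BB  (constrained at step 0)

A->BB, B->CDD, C->A, D->AD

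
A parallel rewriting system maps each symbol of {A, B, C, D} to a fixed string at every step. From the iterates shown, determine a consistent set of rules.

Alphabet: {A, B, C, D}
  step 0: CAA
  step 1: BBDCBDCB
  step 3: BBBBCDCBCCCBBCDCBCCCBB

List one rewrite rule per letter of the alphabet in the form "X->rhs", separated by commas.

  step 0 ⇒ step 1: CAA ⇒ BB·DCB·DCB
    A ↦ DCB
    C ↦ BB
    B ↦ C  (constrained at step 1)
    D ↦ BAB  (constrained at step 1)

A->DCB, B->C, C->BB, D->BAB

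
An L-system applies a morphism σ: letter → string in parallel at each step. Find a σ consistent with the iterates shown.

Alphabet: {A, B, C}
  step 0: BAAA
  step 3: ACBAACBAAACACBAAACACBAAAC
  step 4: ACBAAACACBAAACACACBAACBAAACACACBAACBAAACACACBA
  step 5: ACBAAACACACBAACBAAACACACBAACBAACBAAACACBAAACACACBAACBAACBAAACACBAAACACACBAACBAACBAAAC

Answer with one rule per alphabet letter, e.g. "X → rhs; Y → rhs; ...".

  step 4 ⇒ step 5: ACBAAACACBAAACACACBAACBAAACACACBAACBAAACACACBA ⇒ AC·BA·A·AC·AC·AC·BA·AC·BA·A·AC·AC·AC·BA·AC·BA·AC·BA·A·AC·AC·BA·A·AC·AC·AC·BA·AC·BA·AC·BA·A·AC·AC·BA·A·AC·AC·AC·BA·AC·BA·AC·BA·A·AC
    A ↦ AC
    B ↦ A
    C ↦ BA

A->AC, B->A, C->BA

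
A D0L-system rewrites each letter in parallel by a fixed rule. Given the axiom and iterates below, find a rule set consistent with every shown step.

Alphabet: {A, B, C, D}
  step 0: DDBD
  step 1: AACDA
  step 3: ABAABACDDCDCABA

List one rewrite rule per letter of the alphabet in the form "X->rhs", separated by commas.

  step 0 ⇒ step 1: DDBD ⇒ A·A·CD·A
    B ↦ CD
    D ↦ A
    A ↦ DC  (constrained at step 1)
    C ↦ BA  (constrained at step 1)

A->DC, B->CD, C->BA, D->A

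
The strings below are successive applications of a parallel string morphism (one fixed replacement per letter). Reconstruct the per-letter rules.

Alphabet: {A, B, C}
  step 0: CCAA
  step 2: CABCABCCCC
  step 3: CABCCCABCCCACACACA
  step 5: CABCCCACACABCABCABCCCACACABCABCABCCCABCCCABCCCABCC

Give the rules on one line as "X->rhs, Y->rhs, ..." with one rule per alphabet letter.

A->B, B->CC, C->CA

  step 2 ⇒ step 3: CABCABCCCC ⇒ CA·B·CC·CA·B·CC·CA·CA·CA·CA
    A ↦ B
    B ↦ CC
    C ↦ CA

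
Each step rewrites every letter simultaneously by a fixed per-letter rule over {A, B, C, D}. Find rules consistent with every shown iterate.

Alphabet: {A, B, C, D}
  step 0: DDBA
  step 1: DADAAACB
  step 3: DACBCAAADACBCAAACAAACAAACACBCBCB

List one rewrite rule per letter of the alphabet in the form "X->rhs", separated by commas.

A->CB, B->AA, C->CA, D->DA

  step 0 ⇒ step 1: DDBA ⇒ DA·DA·AA·CB
    A ↦ CB
    B ↦ AA
    D ↦ DA
    C ↦ CA  (constrained at step 1)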